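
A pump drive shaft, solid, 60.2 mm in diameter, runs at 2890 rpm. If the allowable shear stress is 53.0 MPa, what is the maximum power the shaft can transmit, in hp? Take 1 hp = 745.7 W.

921 hp

J = πd⁴/32 = π(0.0602)⁴/32 = 1.289×10^-6 m⁴.
T_max = τ_allow·J/r = 5.30×10^7 × 1.289×10^-6 / 0.0301 = 2270 N·m.
ω = 2π·2890/60 = 302.6 rad/s, so P_max = T_max·ω = 6.871×10^5 W.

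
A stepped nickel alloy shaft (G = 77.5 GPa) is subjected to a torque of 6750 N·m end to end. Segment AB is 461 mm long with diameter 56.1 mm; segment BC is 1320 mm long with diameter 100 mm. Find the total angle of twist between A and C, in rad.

0.0530 rad

J_AB = π(0.0561)⁴/32 = 9.72×10^-7 m⁴; J_BC = π(0.100)⁴/32 = 9.82×10^-6 m⁴.
θ = (T/G)·Σ L_i/J_i = (6750/77.5×10⁹)·(0.461/9.72×10^-7 + 1.32/9.82×10^-6) = 0.05300 rad.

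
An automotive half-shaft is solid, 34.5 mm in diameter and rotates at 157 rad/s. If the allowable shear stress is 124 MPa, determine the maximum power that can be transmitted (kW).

J = πd⁴/32 = π(0.0345)⁴/32 = 1.391×10^-7 m⁴.
T_max = τ_allow·J/r = 1.24×10^8 × 1.391×10^-7 / 0.0173 = 999.8 N·m.
ω = 157 rad/s, so P_max = T_max·ω = 1.570×10^5 W.

157 kW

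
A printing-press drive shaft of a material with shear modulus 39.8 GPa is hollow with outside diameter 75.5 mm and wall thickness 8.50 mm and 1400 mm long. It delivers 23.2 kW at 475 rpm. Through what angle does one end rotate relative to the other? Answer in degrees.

ω = 2π·475/60 = 49.74 rad/s, so T = P/ω = 23.2×10³ / 49.74 = 466.4 N·m.
J = π(d_o⁴ − d_i⁴)/32 = π(0.0755⁴ − 0.0585⁴)/32 = 2.040×10^-6 m⁴.
θ = T·L/(G·J) = 466.4 × 1.40 / (39.8×10⁹ × 2.040×10^-6) = 8.042×10^-3 rad.

0.461°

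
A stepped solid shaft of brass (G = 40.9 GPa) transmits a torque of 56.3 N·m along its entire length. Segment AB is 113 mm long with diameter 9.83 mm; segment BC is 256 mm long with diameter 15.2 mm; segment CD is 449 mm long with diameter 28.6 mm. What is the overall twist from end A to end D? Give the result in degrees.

14.1°

J_AB = π(0.00983)⁴/32 = 9.17×10^-10 m⁴; J_BC = π(0.0152)⁴/32 = 5.24×10^-9 m⁴; J_CD = π(0.0286)⁴/32 = 6.57×10^-8 m⁴.
θ = (T/G)·Σ L_i/J_i = (56.30/40.9×10⁹)·(0.113/9.17×10^-10 + 0.256/5.24×10^-9 + 0.449/6.57×10^-8) = 0.2463 rad.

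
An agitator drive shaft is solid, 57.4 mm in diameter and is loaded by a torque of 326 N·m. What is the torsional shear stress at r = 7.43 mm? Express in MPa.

J = πd⁴/32 = π(0.0574)⁴/32 = 1.066×10^-6 m⁴.
Shear stress varies linearly with radius: τ = T·r/J = 326.0 × 0.00743 / 1.066×10^-6 = 2.273×10^6 Pa.

2.27 MPa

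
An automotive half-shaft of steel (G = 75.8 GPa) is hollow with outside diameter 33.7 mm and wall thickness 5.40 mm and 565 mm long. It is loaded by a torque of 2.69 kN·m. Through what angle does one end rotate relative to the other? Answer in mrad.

J = π(d_o⁴ − d_i⁴)/32 = π(0.0337⁴ − 0.0229⁴)/32 = 9.963×10^-8 m⁴.
θ = T·L/(G·J) = 2690 × 0.565 / (75.8×10⁹ × 9.963×10^-8) = 0.2013 rad.

201 mrad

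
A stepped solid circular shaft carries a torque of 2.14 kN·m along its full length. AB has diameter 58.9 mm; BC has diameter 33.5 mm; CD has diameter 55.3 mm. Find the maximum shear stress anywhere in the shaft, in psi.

Under the same torque, τ_max = 16T/(πd³) is largest where d is smallest — segment BC (d = 33.5 mm).
τ_max = 16·2140/(π·(0.0335)³) = 2.899×10^8 Pa.

42000 psi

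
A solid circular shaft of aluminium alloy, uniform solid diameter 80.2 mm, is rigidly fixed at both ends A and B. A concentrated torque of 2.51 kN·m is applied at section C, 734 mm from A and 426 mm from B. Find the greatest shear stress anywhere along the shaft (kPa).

With uniform GJ and both ends fixed, compatibility θ_AC = θ_CB gives T_A·a = T_B·b, together with T_A + T_B = T₀.
T_A = T₀·b/(a+b) = 2510·426/1160 = 921.8 N·m; T_B = 1588 N·m.
τ in each portion: τ_AC = 9.10×10^6 Pa, τ_CB = 1.57×10^7 Pa; maximum is in CB.
τ_max = T_CB·r/J = 1588·0.0401/4.06×10^-6 = 1.568×10^7 Pa.

15700 kPa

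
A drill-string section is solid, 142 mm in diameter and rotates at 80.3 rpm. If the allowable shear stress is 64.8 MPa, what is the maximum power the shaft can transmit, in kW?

306 kW

J = πd⁴/32 = π(0.142)⁴/32 = 3.992×10^-5 m⁴.
T_max = τ_allow·J/r = 6.48×10^7 × 3.992×10^-5 / 0.0710 = 36430 N·m.
ω = 2π·80.3/60 = 8.409 rad/s, so P_max = T_max·ω = 3.063×10^5 W.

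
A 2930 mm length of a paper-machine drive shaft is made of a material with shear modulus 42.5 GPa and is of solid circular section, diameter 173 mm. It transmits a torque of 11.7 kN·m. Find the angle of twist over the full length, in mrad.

9.17 mrad

J = πd⁴/32 = π(0.173)⁴/32 = 8.794×10^-5 m⁴.
θ = T·L/(G·J) = 11700 × 2.93 / (42.5×10⁹ × 8.794×10^-5) = 9.172×10^-3 rad.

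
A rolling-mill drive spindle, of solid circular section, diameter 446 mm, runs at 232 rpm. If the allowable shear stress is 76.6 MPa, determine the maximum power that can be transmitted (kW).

J = πd⁴/32 = π(0.446)⁴/32 = 3.885×10^-3 m⁴.
T_max = τ_allow·J/r = 7.66×10^7 × 3.885×10^-3 / 0.223 = 1.334e6 N·m.
ω = 2π·232/60 = 24.29 rad/s, so P_max = T_max·ω = 3.242×10^7 W.

32400 kW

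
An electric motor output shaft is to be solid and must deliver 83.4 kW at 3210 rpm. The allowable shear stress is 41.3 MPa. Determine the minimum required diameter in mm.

31.3 mm

ω = 2π·3210/60 = 336.2 rad/s, so T = P/ω = 83.4×10³ / 336.2 = 248.1 N·m.
For a solid shaft τ_max = 16T/(πd³), so d = (16T/(π τ_allow))^(1/3) = (16·248.1/(π·4.13×10^7))^(1/3) = 0.03128 m.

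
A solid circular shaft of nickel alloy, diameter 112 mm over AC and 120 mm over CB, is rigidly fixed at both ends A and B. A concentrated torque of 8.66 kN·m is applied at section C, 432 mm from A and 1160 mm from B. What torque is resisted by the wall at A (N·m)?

5810 N·m

Compatibility: T_A·a/J_AC = T_B·b/J_CB with T_A + T_B = T₀.
J_AC = 1.54×10^-5 m⁴, J_CB = 2.04×10^-5 m⁴, so T_A = T₀·(J_AC/a)/((J_AC/a)+(J_CB/b)) = 5809 N·m, T_B = 2851 N·m.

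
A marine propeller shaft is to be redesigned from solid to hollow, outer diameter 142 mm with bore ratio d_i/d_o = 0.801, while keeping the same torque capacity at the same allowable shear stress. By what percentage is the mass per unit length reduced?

Equal τ_max and T ⇒ the solid shaft needs d_s³ = d_o³(1−k⁴), so d_s = 142·(1−0.801⁴)^(1/3) = 119.0 mm.
Area ratio A_h/A_s = d_o²(1−k²)/d_s² = (1−k²)/(1−k⁴)^(2/3) = 0.5104.
Mass saving = 1 − 0.5104 = 49.0 %.

49.0 %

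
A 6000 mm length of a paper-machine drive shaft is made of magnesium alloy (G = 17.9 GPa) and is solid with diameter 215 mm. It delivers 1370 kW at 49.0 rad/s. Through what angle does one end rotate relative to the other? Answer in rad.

0.0447 rad

ω = 49.0 rad/s, so T = P/ω = 1370×10³ / 49.00 = 27960 N·m.
J = πd⁴/32 = π(0.215)⁴/32 = 2.098×10^-4 m⁴.
θ = T·L/(G·J) = 27960 × 6.00 / (17.9×10⁹ × 2.098×10^-4) = 0.04468 rad.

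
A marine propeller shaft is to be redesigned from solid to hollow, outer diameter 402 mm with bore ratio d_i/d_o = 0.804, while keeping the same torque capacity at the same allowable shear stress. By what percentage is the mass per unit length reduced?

49.3 %

Equal τ_max and T ⇒ the solid shaft needs d_s³ = d_o³(1−k⁴), so d_s = 402·(1−0.804⁴)^(1/3) = 335.7 mm.
Area ratio A_h/A_s = d_o²(1−k²)/d_s² = (1−k²)/(1−k⁴)^(2/3) = 0.5072.
Mass saving = 1 − 0.5072 = 49.3 %.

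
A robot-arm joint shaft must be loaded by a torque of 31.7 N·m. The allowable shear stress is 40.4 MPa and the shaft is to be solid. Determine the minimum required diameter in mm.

For a solid shaft τ_max = 16T/(πd³), so d = (16T/(π τ_allow))^(1/3) = (16·31.70/(π·4.04×10^7))^(1/3) = 0.01587 m.

15.9 mm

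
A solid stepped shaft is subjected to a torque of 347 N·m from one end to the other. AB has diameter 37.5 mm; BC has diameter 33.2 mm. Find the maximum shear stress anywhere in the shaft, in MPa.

48.3 MPa

Under the same torque, τ_max = 16T/(πd³) is largest where d is smallest — segment BC (d = 33.2 mm).
τ_max = 16·347.0/(π·(0.0332)³) = 4.829×10^7 Pa.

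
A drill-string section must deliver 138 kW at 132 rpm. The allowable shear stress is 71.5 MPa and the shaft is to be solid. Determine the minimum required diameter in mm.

89.3 mm

ω = 2π·132/60 = 13.82 rad/s, so T = P/ω = 138×10³ / 13.82 = 9983 N·m.
For a solid shaft τ_max = 16T/(πd³), so d = (16T/(π τ_allow))^(1/3) = (16·9983/(π·7.15×10^7))^(1/3) = 0.08926 m.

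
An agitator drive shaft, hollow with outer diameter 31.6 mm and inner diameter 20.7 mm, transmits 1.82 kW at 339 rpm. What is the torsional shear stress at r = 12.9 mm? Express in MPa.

8.28 MPa

ω = 2π·339/60 = 35.50 rad/s, so T = P/ω = 1.82×10³ / 35.50 = 51.27 N·m.
J = π(d_o⁴ − d_i⁴)/32 = π(0.0316⁴ − 0.0207⁴)/32 = 7.987×10^-8 m⁴.
Shear stress varies linearly with radius: τ = T·r/J = 51.27 × 0.0129 / 7.987×10^-8 = 8.281×10^6 Pa.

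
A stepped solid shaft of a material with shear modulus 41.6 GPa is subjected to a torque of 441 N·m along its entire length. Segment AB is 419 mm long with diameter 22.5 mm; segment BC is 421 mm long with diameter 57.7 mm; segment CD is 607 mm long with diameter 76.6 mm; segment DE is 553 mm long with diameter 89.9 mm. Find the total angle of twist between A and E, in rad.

J_AB = π(0.0225)⁴/32 = 2.52×10^-8 m⁴; J_BC = π(0.0577)⁴/32 = 1.09×10^-6 m⁴; J_CD = π(0.0766)⁴/32 = 3.38×10^-6 m⁴; J_DE = π(0.0899)⁴/32 = 6.41×10^-6 m⁴.
θ = (T/G)·Σ L_i/J_i = (441.0/41.6×10⁹)·(0.419/2.52×10^-8 + 0.421/1.09×10^-6 + 0.607/3.38×10^-6 + 0.553/6.41×10^-6) = 0.1835 rad.

0.183 rad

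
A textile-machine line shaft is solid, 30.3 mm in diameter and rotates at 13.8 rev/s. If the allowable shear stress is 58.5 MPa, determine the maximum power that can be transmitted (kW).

27.7 kW

J = πd⁴/32 = π(0.0303)⁴/32 = 8.275×10^-8 m⁴.
T_max = τ_allow·J/r = 5.85×10^7 × 8.275×10^-8 / 0.0152 = 319.5 N·m.
ω = 2π·13.8 = 86.71 rad/s, so P_max = T_max·ω = 2.771×10^4 W.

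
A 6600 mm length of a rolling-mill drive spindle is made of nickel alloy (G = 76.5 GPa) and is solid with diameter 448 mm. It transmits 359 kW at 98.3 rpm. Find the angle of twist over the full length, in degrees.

ω = 2π·98.3/60 = 10.29 rad/s, so T = P/ω = 359×10³ / 10.29 = 34870 N·m.
J = πd⁴/32 = π(0.448)⁴/32 = 3.955×10^-3 m⁴.
θ = T·L/(G·J) = 34870 × 6.60 / (76.5×10⁹ × 3.955×10^-3) = 7.608×10^-4 rad.

0.0436°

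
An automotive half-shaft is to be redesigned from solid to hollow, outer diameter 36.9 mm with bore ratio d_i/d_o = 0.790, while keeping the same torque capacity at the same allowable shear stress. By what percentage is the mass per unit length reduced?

47.8 %

Equal τ_max and T ⇒ the solid shaft needs d_s³ = d_o³(1−k⁴), so d_s = 36.9·(1−0.790⁴)^(1/3) = 31.30 mm.
Area ratio A_h/A_s = d_o²(1−k²)/d_s² = (1−k²)/(1−k⁴)^(2/3) = 0.5223.
Mass saving = 1 − 0.5223 = 47.8 %.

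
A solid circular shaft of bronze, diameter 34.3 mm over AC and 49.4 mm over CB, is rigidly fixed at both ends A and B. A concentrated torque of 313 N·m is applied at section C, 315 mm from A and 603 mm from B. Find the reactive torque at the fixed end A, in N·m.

96.4 N·m

Compatibility: T_A·a/J_AC = T_B·b/J_CB with T_A + T_B = T₀.
J_AC = 1.36×10^-7 m⁴, J_CB = 5.85×10^-7 m⁴, so T_A = T₀·(J_AC/a)/((J_AC/a)+(J_CB/b)) = 96.38 N·m, T_B = 216.6 N·m.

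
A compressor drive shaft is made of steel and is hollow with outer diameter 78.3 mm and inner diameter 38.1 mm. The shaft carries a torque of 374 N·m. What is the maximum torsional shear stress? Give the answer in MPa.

J = π(d_o⁴ − d_i⁴)/32 = π(0.0783⁴ − 0.0381⁴)/32 = 3.483×10^-6 m⁴.
τ_max = T·r/J = 374.0 × 0.0391 / 3.483×10^-6 = 4.204×10^6 Pa.

4.20 MPa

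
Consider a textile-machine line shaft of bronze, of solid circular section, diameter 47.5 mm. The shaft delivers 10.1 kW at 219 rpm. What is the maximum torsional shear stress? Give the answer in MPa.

ω = 2π·219/60 = 22.93 rad/s, so T = P/ω = 10.1×10³ / 22.93 = 440.4 N·m.
J = πd⁴/32 = π(0.0475)⁴/32 = 4.998×10^-7 m⁴.
τ_max = T·r/J = 440.4 × 0.0238 / 4.998×10^-7 = 2.093×10^7 Pa.

20.9 MPa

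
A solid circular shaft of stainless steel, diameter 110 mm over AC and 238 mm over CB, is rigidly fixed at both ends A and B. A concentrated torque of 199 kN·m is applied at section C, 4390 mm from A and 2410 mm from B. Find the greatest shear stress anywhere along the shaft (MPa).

73.3 MPa

Compatibility: T_A·a/J_AC = T_B·b/J_CB with T_A + T_B = T₀.
J_AC = 1.44×10^-5 m⁴, J_CB = 3.15×10^-4 m⁴, so T_A = T₀·(J_AC/a)/((J_AC/a)+(J_CB/b)) = 4863 N·m, T_B = 194100 N·m.
τ in each portion: τ_AC = 1.86×10^7 Pa, τ_CB = 7.33×10^7 Pa; maximum is in CB.
τ_max = T_CB·r/J = 194100·0.119/3.15×10^-4 = 7.334×10^7 Pa.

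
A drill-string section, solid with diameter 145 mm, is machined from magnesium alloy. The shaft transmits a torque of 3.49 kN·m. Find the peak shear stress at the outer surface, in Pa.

J = πd⁴/32 = π(0.145)⁴/32 = 4.340×10^-5 m⁴.
τ_max = T·r/J = 3490 × 0.0725 / 4.340×10^-5 = 5.830×10^6 Pa.

5.83e6 Pa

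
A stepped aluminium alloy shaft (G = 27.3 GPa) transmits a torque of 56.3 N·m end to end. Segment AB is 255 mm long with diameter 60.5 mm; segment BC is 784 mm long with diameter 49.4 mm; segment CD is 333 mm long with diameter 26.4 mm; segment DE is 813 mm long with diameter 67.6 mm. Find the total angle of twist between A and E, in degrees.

J_AB = π(0.0605)⁴/32 = 1.32×10^-6 m⁴; J_BC = π(0.0494)⁴/32 = 5.85×10^-7 m⁴; J_CD = π(0.0264)⁴/32 = 4.77×10^-8 m⁴; J_DE = π(0.0676)⁴/32 = 2.05×10^-6 m⁴.
θ = (T/G)·Σ L_i/J_i = (56.30/27.3×10⁹)·(0.255/1.32×10^-6 + 0.784/5.85×10^-7 + 0.333/4.77×10^-8 + 0.813/2.05×10^-6) = 0.01838 rad.

1.05°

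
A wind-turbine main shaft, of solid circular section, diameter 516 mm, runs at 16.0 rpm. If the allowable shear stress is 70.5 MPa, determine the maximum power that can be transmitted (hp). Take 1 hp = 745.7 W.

4270 hp

J = πd⁴/32 = π(0.516)⁴/32 = 6.960×10^-3 m⁴.
T_max = τ_allow·J/r = 7.05×10^7 × 6.960×10^-3 / 0.258 = 1.902e6 N·m.
ω = 2π·16.0/60 = 1.676 rad/s, so P_max = T_max·ω = 3.187×10^6 W.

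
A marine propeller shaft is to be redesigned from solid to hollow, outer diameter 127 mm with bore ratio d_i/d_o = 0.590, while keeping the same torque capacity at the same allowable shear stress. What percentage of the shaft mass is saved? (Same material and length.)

28.9 %

Equal τ_max and T ⇒ the solid shaft needs d_s³ = d_o³(1−k⁴), so d_s = 127·(1−0.590⁴)^(1/3) = 121.6 mm.
Area ratio A_h/A_s = d_o²(1−k²)/d_s² = (1−k²)/(1−k⁴)^(2/3) = 0.7105.
Mass saving = 1 − 0.7105 = 28.9 %.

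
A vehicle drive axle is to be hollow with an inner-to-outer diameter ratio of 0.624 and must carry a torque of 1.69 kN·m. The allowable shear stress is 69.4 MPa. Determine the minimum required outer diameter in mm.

52.7 mm

For a hollow shaft with d_i/d_o = 0.624: τ_max = 16T/(π d_o³ (1−k⁴)), so d_o = [16T/(π τ_allow (1−k⁴))]^(1/3) = [16·1690/(π·6.94×10^7·0.8484)]^(1/3) = 0.05268 m.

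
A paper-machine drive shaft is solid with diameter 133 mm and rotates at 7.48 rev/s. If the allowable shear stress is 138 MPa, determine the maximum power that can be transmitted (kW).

3000 kW

J = πd⁴/32 = π(0.133)⁴/32 = 3.072×10^-5 m⁴.
T_max = τ_allow·J/r = 1.38×10^8 × 3.072×10^-5 / 0.0665 = 63750 N·m.
ω = 2π·7.48 = 47.00 rad/s, so P_max = T_max·ω = 2.996×10^6 W.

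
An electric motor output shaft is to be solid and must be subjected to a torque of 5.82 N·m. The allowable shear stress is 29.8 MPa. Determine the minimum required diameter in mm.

For a solid shaft τ_max = 16T/(πd³), so d = (16T/(π τ_allow))^(1/3) = (16·5.820/(π·2.98×10^7))^(1/3) = 0.009982 m.

9.98 mm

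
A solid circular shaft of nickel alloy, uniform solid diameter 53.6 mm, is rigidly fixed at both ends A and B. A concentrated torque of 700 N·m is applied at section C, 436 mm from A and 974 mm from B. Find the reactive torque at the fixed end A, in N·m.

With uniform GJ and both ends fixed, compatibility θ_AC = θ_CB gives T_A·a = T_B·b, together with T_A + T_B = T₀.
T_A = T₀·b/(a+b) = 700.0·974/1410 = 483.5 N·m; T_B = 216.5 N·m.

484 N·m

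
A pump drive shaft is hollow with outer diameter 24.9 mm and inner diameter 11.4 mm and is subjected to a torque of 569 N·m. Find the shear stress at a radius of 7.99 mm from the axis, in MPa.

126 MPa

J = π(d_o⁴ − d_i⁴)/32 = π(0.0249⁴ − 0.0114⁴)/32 = 3.608×10^-8 m⁴.
Shear stress varies linearly with radius: τ = T·r/J = 569.0 × 0.00799 / 3.608×10^-8 = 1.260×10^8 Pa.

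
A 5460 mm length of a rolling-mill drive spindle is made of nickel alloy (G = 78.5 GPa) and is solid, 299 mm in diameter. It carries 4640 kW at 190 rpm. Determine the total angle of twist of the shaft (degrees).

1.18°

ω = 2π·190/60 = 19.90 rad/s, so T = P/ω = 4640×10³ / 19.90 = 233200 N·m.
J = πd⁴/32 = π(0.299)⁴/32 = 7.847×10^-4 m⁴.
θ = T·L/(G·J) = 233200 × 5.46 / (78.5×10⁹ × 7.847×10^-4) = 0.02067 rad.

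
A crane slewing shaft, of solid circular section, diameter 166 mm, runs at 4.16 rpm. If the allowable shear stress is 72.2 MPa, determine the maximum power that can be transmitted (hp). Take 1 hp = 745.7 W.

J = πd⁴/32 = π(0.166)⁴/32 = 7.455×10^-5 m⁴.
T_max = τ_allow·J/r = 7.22×10^7 × 7.455×10^-5 / 0.0830 = 64850 N·m.
ω = 2π·4.16/60 = 0.4356 rad/s, so P_max = T_max·ω = 2.825×10^4 W.

37.9 hp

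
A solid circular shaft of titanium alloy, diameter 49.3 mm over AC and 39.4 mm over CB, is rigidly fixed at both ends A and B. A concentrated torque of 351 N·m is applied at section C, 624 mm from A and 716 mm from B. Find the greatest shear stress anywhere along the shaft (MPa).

11.0 MPa

Compatibility: T_A·a/J_AC = T_B·b/J_CB with T_A + T_B = T₀.
J_AC = 5.80×10^-7 m⁴, J_CB = 2.37×10^-7 m⁴, so T_A = T₀·(J_AC/a)/((J_AC/a)+(J_CB/b)) = 258.9 N·m, T_B = 92.06 N·m.
τ in each portion: τ_AC = 1.10×10^7 Pa, τ_CB = 7.67×10^6 Pa; maximum is in AC.
τ_max = T_AC·r/J = 258.9·0.0246/5.80×10^-7 = 1.101×10^7 Pa.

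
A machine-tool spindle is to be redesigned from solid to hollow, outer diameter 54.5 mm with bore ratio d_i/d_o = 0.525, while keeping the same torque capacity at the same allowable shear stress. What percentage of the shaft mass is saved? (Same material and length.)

23.6 %

Equal τ_max and T ⇒ the solid shaft needs d_s³ = d_o³(1−k⁴), so d_s = 54.5·(1−0.525⁴)^(1/3) = 53.08 mm.
Area ratio A_h/A_s = d_o²(1−k²)/d_s² = (1−k²)/(1−k⁴)^(2/3) = 0.7636.
Mass saving = 1 − 0.7636 = 23.6 %.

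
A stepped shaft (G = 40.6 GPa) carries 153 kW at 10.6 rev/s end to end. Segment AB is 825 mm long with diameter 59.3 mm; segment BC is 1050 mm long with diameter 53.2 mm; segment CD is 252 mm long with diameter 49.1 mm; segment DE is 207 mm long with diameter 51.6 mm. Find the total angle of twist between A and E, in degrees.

ω = 2π·10.6 = 66.60 rad/s, so T = P/ω = 153×10³ / 66.60 = 2297 N·m.
J_AB = π(0.0593)⁴/32 = 1.21×10^-6 m⁴; J_BC = π(0.0532)⁴/32 = 7.86×10^-7 m⁴; J_CD = π(0.0491)⁴/32 = 5.71×10^-7 m⁴; J_DE = π(0.0516)⁴/32 = 6.96×10^-7 m⁴.
θ = (T/G)·Σ L_i/J_i = (2297/40.6×10⁹)·(0.825/1.21×10^-6 + 1.05/7.86×10^-7 + 0.252/5.71×10^-7 + 0.207/6.96×10^-7) = 0.1558 rad.

8.93°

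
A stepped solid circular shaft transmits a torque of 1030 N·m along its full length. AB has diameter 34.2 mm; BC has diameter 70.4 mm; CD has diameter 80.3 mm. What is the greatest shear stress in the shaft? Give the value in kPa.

Under the same torque, τ_max = 16T/(πd³) is largest where d is smallest — segment AB (d = 34.2 mm).
τ_max = 16·1030/(π·(0.0342)³) = 1.311×10^8 Pa.

131000 kPa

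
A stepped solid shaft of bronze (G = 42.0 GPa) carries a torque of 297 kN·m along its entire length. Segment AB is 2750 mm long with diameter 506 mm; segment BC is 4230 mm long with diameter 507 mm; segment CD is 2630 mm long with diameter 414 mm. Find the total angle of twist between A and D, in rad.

J_AB = π(0.506)⁴/32 = 6.44×10^-3 m⁴; J_BC = π(0.507)⁴/32 = 6.49×10^-3 m⁴; J_CD = π(0.414)⁴/32 = 2.88×10^-3 m⁴.
θ = (T/G)·Σ L_i/J_i = (297000/42.0×10⁹)·(2.75/6.44×10^-3 + 4.23/6.49×10^-3 + 2.63/2.88×10^-3) = 0.01408 rad.

0.0141 rad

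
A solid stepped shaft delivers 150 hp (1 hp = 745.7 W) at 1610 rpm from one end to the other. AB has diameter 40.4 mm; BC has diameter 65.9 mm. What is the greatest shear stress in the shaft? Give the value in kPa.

ω = 2π·1610/60 = 168.6 rad/s, so T = P/ω = 150×745.7 / 168.6 = 663.4 N·m.
Under the same torque, τ_max = 16T/(πd³) is largest where d is smallest — segment AB (d = 40.4 mm).
τ_max = 16·663.4/(π·(0.0404)³) = 5.124×10^7 Pa.

51200 kPa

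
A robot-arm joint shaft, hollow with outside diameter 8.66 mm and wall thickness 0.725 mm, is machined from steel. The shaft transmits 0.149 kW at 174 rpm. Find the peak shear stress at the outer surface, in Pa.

ω = 2π·174/60 = 18.22 rad/s, so T = P/ω = 0.149×10³ / 18.22 = 8.177 N·m.
J = π(d_o⁴ − d_i⁴)/32 = π(0.00866⁴ − 0.00721⁴)/32 = 2.869×10^-10 m⁴.
τ_max = T·r/J = 8.177 × 0.00433 / 2.869×10^-10 = 1.234×10^8 Pa.

1.23e8 Pa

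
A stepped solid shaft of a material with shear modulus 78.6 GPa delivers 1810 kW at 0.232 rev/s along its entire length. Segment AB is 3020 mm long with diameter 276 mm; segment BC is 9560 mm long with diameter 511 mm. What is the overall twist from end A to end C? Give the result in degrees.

ω = 2π·0.232 = 1.458 rad/s, so T = P/ω = 1810×10³ / 1.458 = 1.242e6 N·m.
J_AB = π(0.276)⁴/32 = 5.70×10^-4 m⁴; J_BC = π(0.511)⁴/32 = 6.69×10^-3 m⁴.
θ = (T/G)·Σ L_i/J_i = (1.242e6/78.6×10⁹)·(3.02/5.70×10^-4 + 9.56/6.69×10^-3) = 0.1063 rad.

6.09°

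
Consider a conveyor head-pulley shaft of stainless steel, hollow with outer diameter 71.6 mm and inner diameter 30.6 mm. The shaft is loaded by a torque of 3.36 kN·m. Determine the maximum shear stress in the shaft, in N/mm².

48.2 N/mm²

J = π(d_o⁴ − d_i⁴)/32 = π(0.0716⁴ − 0.0306⁴)/32 = 2.494×10^-6 m⁴.
τ_max = T·r/J = 3360 × 0.0358 / 2.494×10^-6 = 4.823×10^7 Pa.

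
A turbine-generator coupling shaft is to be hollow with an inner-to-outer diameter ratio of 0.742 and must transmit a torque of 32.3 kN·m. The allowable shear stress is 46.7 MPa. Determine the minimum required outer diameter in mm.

For a hollow shaft with d_i/d_o = 0.742: τ_max = 16T/(π d_o³ (1−k⁴)), so d_o = [16T/(π τ_allow (1−k⁴))]^(1/3) = [16·32300/(π·4.67×10^7·0.6969)]^(1/3) = 0.1716 m.

172 mm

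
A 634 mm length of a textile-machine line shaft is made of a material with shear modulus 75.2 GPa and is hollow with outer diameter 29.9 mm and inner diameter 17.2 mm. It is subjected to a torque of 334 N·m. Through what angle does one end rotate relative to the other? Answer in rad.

J = π(d_o⁴ − d_i⁴)/32 = π(0.0299⁴ − 0.0172⁴)/32 = 6.987×10^-8 m⁴.
θ = T·L/(G·J) = 334.0 × 0.634 / (75.2×10⁹ × 6.987×10^-8) = 0.04030 rad.

0.0403 rad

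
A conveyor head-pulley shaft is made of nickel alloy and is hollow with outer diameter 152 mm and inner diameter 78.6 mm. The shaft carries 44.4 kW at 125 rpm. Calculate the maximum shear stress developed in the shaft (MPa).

5.30 MPa

ω = 2π·125/60 = 13.09 rad/s, so T = P/ω = 44.4×10³ / 13.09 = 3392 N·m.
J = π(d_o⁴ − d_i⁴)/32 = π(0.152⁴ − 0.0786⁴)/32 = 4.866×10^-5 m⁴.
τ_max = T·r/J = 3392 × 0.0760 / 4.866×10^-5 = 5.298×10^6 Pa.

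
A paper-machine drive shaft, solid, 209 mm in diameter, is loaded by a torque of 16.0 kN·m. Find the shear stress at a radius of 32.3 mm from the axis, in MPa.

J = πd⁴/32 = π(0.209)⁴/32 = 1.873×10^-4 m⁴.
Shear stress varies linearly with radius: τ = T·r/J = 16000 × 0.0323 / 1.873×10^-4 = 2.759×10^6 Pa.

2.76 MPa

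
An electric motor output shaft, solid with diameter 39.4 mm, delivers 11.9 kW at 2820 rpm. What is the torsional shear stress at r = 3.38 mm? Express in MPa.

ω = 2π·2820/60 = 295.3 rad/s, so T = P/ω = 11.9×10³ / 295.3 = 40.30 N·m.
J = πd⁴/32 = π(0.0394)⁴/32 = 2.366×10^-7 m⁴.
Shear stress varies linearly with radius: τ = T·r/J = 40.30 × 0.00338 / 2.366×10^-7 = 5.757×10^5 Pa.

0.576 MPa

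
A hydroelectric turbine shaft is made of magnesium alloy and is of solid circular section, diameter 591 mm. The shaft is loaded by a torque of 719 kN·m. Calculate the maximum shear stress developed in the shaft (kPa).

J = πd⁴/32 = π(0.591)⁴/32 = 0.01198 m⁴.
τ_max = T·r/J = 719000 × 0.295 / 0.01198 = 1.774×10^7 Pa.

17700 kPa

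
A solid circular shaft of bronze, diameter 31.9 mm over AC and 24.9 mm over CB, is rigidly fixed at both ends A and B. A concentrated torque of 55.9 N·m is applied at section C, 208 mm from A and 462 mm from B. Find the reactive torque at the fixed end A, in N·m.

Compatibility: T_A·a/J_AC = T_B·b/J_CB with T_A + T_B = T₀.
J_AC = 1.02×10^-7 m⁴, J_CB = 3.77×10^-8 m⁴, so T_A = T₀·(J_AC/a)/((J_AC/a)+(J_CB/b)) = 47.90 N·m, T_B = 8.005 N·m.

47.9 N·m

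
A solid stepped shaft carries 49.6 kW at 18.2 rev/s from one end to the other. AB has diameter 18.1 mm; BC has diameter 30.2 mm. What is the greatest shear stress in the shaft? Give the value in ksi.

ω = 2π·18.2 = 114.4 rad/s, so T = P/ω = 49.6×10³ / 114.4 = 433.7 N·m.
Under the same torque, τ_max = 16T/(πd³) is largest where d is smallest — segment AB (d = 18.1 mm).
τ_max = 16·433.7/(π·(0.0181)³) = 3.725×10^8 Pa.

54.0 ksi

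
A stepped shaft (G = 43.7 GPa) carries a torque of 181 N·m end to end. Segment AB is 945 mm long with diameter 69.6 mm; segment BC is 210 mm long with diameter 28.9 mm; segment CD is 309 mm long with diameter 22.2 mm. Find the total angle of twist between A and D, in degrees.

3.90°

J_AB = π(0.0696)⁴/32 = 2.30×10^-6 m⁴; J_BC = π(0.0289)⁴/32 = 6.85×10^-8 m⁴; J_CD = π(0.0222)⁴/32 = 2.38×10^-8 m⁴.
θ = (T/G)·Σ L_i/J_i = (181.0/43.7×10⁹)·(0.945/2.30×10^-6 + 0.210/6.85×10^-8 + 0.309/2.38×10^-8) = 0.06807 rad.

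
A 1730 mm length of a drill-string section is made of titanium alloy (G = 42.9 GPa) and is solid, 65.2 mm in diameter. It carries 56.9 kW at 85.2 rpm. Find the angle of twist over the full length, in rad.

0.145 rad

ω = 2π·85.2/60 = 8.922 rad/s, so T = P/ω = 56.9×10³ / 8.922 = 6377 N·m.
J = πd⁴/32 = π(0.0652)⁴/32 = 1.774×10^-6 m⁴.
θ = T·L/(G·J) = 6377 × 1.73 / (42.9×10⁹ × 1.774×10^-6) = 0.1450 rad.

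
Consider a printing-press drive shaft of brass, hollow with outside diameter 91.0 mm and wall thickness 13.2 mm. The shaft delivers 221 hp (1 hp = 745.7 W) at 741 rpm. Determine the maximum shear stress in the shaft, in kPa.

19200 kPa

ω = 2π·741/60 = 77.60 rad/s, so T = P/ω = 221×745.7 / 77.60 = 2124 N·m.
J = π(d_o⁴ − d_i⁴)/32 = π(0.0910⁴ − 0.0646⁴)/32 = 5.023×10^-6 m⁴.
τ_max = T·r/J = 2124 × 0.0455 / 5.023×10^-6 = 1.924×10^7 Pa.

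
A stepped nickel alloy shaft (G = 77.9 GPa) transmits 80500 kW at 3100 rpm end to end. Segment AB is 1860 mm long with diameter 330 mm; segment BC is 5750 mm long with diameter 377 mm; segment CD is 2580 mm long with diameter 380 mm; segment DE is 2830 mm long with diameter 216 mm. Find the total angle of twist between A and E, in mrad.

ω = 2π·3100/60 = 324.6 rad/s, so T = P/ω = 80500×10³ / 324.6 = 248000 N·m.
J_AB = π(0.330)⁴/32 = 1.16×10^-3 m⁴; J_BC = π(0.377)⁴/32 = 1.98×10^-3 m⁴; J_CD = π(0.380)⁴/32 = 2.05×10^-3 m⁴; J_DE = π(0.216)⁴/32 = 2.14×10^-4 m⁴.
θ = (T/G)·Σ L_i/J_i = (248000/77.9×10⁹)·(1.86/1.16×10^-3 + 5.75/1.98×10^-3 + 2.58/2.05×10^-3 + 2.83/2.14×10^-4) = 0.06048 rad.

60.5 mrad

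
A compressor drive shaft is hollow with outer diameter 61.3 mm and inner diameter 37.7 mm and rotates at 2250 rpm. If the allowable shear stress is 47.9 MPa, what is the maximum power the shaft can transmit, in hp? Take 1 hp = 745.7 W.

J = π(d_o⁴ − d_i⁴)/32 = π(0.0613⁴ − 0.0377⁴)/32 = 1.188×10^-6 m⁴.
T_max = τ_allow·J/r = 4.79×10^7 × 1.188×10^-6 / 0.0307 = 1857 N·m.
ω = 2π·2250/60 = 235.6 rad/s, so P_max = T_max·ω = 4.374×10^5 W.

587 hp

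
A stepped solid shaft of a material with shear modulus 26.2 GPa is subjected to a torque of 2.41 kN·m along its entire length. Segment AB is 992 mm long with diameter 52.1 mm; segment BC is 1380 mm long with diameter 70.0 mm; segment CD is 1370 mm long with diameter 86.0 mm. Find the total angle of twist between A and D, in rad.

J_AB = π(0.0521)⁴/32 = 7.23×10^-7 m⁴; J_BC = π(0.0700)⁴/32 = 2.36×10^-6 m⁴; J_CD = π(0.0860)⁴/32 = 5.37×10^-6 m⁴.
θ = (T/G)·Σ L_i/J_i = (2410/26.2×10⁹)·(0.992/7.23×10^-7 + 1.38/2.36×10^-6 + 1.37/5.37×10^-6) = 0.2035 rad.

0.203 rad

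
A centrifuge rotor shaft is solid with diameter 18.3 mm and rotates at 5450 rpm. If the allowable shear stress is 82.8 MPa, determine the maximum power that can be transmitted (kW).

J = πd⁴/32 = π(0.0183)⁴/32 = 1.101×10^-8 m⁴.
T_max = τ_allow·J/r = 8.28×10^7 × 1.101×10^-8 / 0.00915 = 99.64 N·m.
ω = 2π·5450/60 = 570.7 rad/s, so P_max = T_max·ω = 5.686×10^4 W.

56.9 kW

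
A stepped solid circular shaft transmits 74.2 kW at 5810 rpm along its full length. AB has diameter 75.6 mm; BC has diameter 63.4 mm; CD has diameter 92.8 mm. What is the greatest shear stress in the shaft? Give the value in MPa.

ω = 2π·5810/60 = 608.4 rad/s, so T = P/ω = 74.2×10³ / 608.4 = 122.0 N·m.
Under the same torque, τ_max = 16T/(πd³) is largest where d is smallest — segment BC (d = 63.4 mm).
τ_max = 16·122.0/(π·(0.0634)³) = 2.437×10^6 Pa.

2.44 MPa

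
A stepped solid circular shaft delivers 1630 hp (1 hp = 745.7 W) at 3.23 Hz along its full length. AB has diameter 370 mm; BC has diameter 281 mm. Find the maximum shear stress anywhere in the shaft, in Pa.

ω = 2π·3.23 = 20.29 rad/s, so T = P/ω = 1630×745.7 / 20.29 = 59890 N·m.
Under the same torque, τ_max = 16T/(πd³) is largest where d is smallest — segment BC (d = 281 mm).
τ_max = 16·59890/(π·(0.281)³) = 1.375×10^7 Pa.

1.37e7 Pa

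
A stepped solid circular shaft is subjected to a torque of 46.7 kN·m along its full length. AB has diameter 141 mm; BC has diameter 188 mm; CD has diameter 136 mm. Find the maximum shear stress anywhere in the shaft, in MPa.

94.6 MPa

Under the same torque, τ_max = 16T/(πd³) is largest where d is smallest — segment CD (d = 136 mm).
τ_max = 16·46700/(π·(0.136)³) = 9.455×10^7 Pa.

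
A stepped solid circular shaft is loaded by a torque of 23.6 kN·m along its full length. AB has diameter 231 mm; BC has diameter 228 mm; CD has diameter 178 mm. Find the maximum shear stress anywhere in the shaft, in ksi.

3.09 ksi

Under the same torque, τ_max = 16T/(πd³) is largest where d is smallest — segment CD (d = 178 mm).
τ_max = 16·23600/(π·(0.178)³) = 2.131×10^7 Pa.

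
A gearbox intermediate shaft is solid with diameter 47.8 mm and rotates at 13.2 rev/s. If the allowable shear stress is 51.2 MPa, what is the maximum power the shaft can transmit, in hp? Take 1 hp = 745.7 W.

J = πd⁴/32 = π(0.0478)⁴/32 = 5.125×10^-7 m⁴.
T_max = τ_allow·J/r = 5.12×10^7 × 5.125×10^-7 / 0.0239 = 1098 N·m.
ω = 2π·13.2 = 82.94 rad/s, so P_max = T_max·ω = 9.106×10^4 W.

122 hp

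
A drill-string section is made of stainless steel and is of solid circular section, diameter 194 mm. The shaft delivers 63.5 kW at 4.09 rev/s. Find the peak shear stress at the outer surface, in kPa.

ω = 2π·4.09 = 25.70 rad/s, so T = P/ω = 63.5×10³ / 25.70 = 2471 N·m.
J = πd⁴/32 = π(0.194)⁴/32 = 1.391×10^-4 m⁴.
τ_max = T·r/J = 2471 × 0.0970 / 1.391×10^-4 = 1.724×10^6 Pa.

1720 kPa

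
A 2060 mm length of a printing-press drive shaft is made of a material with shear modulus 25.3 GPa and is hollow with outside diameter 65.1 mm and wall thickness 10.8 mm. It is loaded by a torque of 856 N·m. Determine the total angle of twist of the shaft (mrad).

J = π(d_o⁴ − d_i⁴)/32 = π(0.0651⁴ − 0.0435⁴)/32 = 1.412×10^-6 m⁴.
θ = T·L/(G·J) = 856.0 × 2.06 / (25.3×10⁹ × 1.412×10^-6) = 0.04937 rad.

49.4 mrad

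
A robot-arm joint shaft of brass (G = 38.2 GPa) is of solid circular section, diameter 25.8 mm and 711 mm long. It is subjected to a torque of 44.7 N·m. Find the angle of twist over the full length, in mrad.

J = πd⁴/32 = π(0.0258)⁴/32 = 4.350×10^-8 m⁴.
θ = T·L/(G·J) = 44.70 × 0.711 / (38.2×10⁹ × 4.350×10^-8) = 0.01913 rad.

19.1 mrad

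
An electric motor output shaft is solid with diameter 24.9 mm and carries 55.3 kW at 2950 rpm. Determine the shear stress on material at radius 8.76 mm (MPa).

ω = 2π·2950/60 = 308.9 rad/s, so T = P/ω = 55.3×10³ / 308.9 = 179.0 N·m.
J = πd⁴/32 = π(0.0249)⁴/32 = 3.774×10^-8 m⁴.
Shear stress varies linearly with radius: τ = T·r/J = 179.0 × 0.00876 / 3.774×10^-8 = 4.155×10^7 Pa.

41.6 MPa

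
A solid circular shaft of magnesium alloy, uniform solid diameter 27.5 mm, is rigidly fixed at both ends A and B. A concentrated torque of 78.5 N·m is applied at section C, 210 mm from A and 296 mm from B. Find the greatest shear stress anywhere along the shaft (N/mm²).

With uniform GJ and both ends fixed, compatibility θ_AC = θ_CB gives T_A·a = T_B·b, together with T_A + T_B = T₀.
T_A = T₀·b/(a+b) = 78.50·296/506.0 = 45.92 N·m; T_B = 32.58 N·m.
τ in each portion: τ_AC = 1.12×10^7 Pa, τ_CB = 7.98×10^6 Pa; maximum is in AC.
τ_max = T_AC·r/J = 45.92·0.0138/5.61×10^-8 = 1.125×10^7 Pa.

11.2 N/mm²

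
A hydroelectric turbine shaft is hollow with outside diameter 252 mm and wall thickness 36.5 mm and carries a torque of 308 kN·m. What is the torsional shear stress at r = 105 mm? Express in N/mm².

110 N/mm²

J = π(d_o⁴ − d_i⁴)/32 = π(0.252⁴ − 0.179⁴)/32 = 2.951×10^-4 m⁴.
Shear stress varies linearly with radius: τ = T·r/J = 308000 × 0.105 / 2.951×10^-4 = 1.096×10^8 Pa.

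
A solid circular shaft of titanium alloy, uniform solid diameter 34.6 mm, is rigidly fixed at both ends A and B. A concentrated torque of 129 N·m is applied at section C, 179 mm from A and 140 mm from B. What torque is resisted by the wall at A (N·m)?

With uniform GJ and both ends fixed, compatibility θ_AC = θ_CB gives T_A·a = T_B·b, together with T_A + T_B = T₀.
T_A = T₀·b/(a+b) = 129.0·140/319.0 = 56.61 N·m; T_B = 72.39 N·m.

56.6 N·m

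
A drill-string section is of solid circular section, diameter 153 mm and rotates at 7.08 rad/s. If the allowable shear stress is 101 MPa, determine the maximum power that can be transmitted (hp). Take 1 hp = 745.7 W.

674 hp

J = πd⁴/32 = π(0.153)⁴/32 = 5.380×10^-5 m⁴.
T_max = τ_allow·J/r = 1.01×10^8 × 5.380×10^-5 / 0.0765 = 71030 N·m.
ω = 7.08 rad/s, so P_max = T_max·ω = 5.029×10^5 W.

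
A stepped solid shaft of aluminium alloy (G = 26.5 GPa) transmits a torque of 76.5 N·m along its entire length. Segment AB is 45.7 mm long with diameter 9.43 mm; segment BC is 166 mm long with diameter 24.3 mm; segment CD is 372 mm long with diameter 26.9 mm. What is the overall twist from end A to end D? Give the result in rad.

J_AB = π(0.00943)⁴/32 = 7.76×10^-10 m⁴; J_BC = π(0.0243)⁴/32 = 3.42×10^-8 m⁴; J_CD = π(0.0269)⁴/32 = 5.14×10^-8 m⁴.
θ = (T/G)·Σ L_i/J_i = (76.50/26.5×10⁹)·(0.0457/7.76×10^-10 + 0.166/3.42×10^-8 + 0.372/5.14×10^-8) = 0.2048 rad.

0.205 rad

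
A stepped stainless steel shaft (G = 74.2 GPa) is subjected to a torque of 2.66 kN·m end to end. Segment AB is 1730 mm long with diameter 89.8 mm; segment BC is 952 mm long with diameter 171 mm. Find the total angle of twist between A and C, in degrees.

J_AB = π(0.0898)⁴/32 = 6.38×10^-6 m⁴; J_BC = π(0.171)⁴/32 = 8.39×10^-5 m⁴.
θ = (T/G)·Σ L_i/J_i = (2660/74.2×10⁹)·(1.73/6.38×10^-6 + 0.952/8.39×10^-5) = 0.01012 rad.

0.580°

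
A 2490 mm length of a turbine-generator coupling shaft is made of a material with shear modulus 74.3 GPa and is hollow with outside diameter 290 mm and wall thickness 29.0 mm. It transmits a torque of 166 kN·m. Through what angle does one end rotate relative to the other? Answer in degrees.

J = π(d_o⁴ − d_i⁴)/32 = π(0.290⁴ − 0.232⁴)/32 = 4.100×10^-4 m⁴.
θ = T·L/(G·J) = 166000 × 2.49 / (74.3×10⁹ × 4.100×10^-4) = 0.01357 rad.

0.778°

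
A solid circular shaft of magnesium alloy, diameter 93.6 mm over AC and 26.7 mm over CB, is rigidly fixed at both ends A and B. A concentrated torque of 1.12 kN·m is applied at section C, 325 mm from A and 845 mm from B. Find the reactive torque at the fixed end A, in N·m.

1120 N·m

Compatibility: T_A·a/J_AC = T_B·b/J_CB with T_A + T_B = T₀.
J_AC = 7.54×10^-6 m⁴, J_CB = 4.99×10^-8 m⁴, so T_A = T₀·(J_AC/a)/((J_AC/a)+(J_CB/b)) = 1117 N·m, T_B = 2.845 N·m.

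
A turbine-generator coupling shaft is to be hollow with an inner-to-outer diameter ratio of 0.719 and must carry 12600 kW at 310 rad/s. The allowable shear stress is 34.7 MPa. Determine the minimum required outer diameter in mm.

201 mm

ω = 310 rad/s, so T = P/ω = 12600×10³ / 310.0 = 40650 N·m.
For a hollow shaft with d_i/d_o = 0.719: τ_max = 16T/(π d_o³ (1−k⁴)), so d_o = [16T/(π τ_allow (1−k⁴))]^(1/3) = [16·40650/(π·3.47×10^7·0.7328)]^(1/3) = 0.2012 m.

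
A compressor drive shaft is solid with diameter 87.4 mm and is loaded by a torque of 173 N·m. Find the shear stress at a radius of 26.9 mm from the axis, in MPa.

J = πd⁴/32 = π(0.0874)⁴/32 = 5.729×10^-6 m⁴.
Shear stress varies linearly with radius: τ = T·r/J = 173.0 × 0.0269 / 5.729×10^-6 = 8.124×10^5 Pa.

0.812 MPa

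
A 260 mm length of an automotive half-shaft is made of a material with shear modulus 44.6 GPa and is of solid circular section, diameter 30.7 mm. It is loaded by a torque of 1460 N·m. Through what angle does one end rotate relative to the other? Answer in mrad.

97.6 mrad

J = πd⁴/32 = π(0.0307)⁴/32 = 8.721×10^-8 m⁴.
θ = T·L/(G·J) = 1460 × 0.260 / (44.6×10⁹ × 8.721×10^-8) = 0.09760 rad.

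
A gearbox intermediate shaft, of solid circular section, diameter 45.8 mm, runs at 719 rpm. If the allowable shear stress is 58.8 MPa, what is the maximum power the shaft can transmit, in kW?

J = πd⁴/32 = π(0.0458)⁴/32 = 4.320×10^-7 m⁴.
T_max = τ_allow·J/r = 5.88×10^7 × 4.320×10^-7 / 0.0229 = 1109 N·m.
ω = 2π·719/60 = 75.29 rad/s, so P_max = T_max·ω = 8.351×10^4 W.

83.5 kW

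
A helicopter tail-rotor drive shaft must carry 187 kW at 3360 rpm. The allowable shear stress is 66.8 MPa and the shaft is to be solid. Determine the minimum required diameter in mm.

ω = 2π·3360/60 = 351.9 rad/s, so T = P/ω = 187×10³ / 351.9 = 531.5 N·m.
For a solid shaft τ_max = 16T/(πd³), so d = (16T/(π τ_allow))^(1/3) = (16·531.5/(π·6.68×10^7))^(1/3) = 0.03435 m.

34.3 mm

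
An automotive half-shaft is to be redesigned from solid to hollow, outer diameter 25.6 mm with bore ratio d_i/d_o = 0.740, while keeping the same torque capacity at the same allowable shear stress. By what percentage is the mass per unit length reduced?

Equal τ_max and T ⇒ the solid shaft needs d_s³ = d_o³(1−k⁴), so d_s = 25.6·(1−0.740⁴)^(1/3) = 22.73 mm.
Area ratio A_h/A_s = d_o²(1−k²)/d_s² = (1−k²)/(1−k⁴)^(2/3) = 0.5738.
Mass saving = 1 − 0.5738 = 42.6 %.

42.6 %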